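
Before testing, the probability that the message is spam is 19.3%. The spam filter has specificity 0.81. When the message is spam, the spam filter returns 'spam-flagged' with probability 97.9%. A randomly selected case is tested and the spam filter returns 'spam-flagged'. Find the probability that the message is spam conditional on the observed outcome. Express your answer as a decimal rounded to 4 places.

P(H | E) ≈ 0.5520

Let H be the event that the message is spam. P(H) = 0.193, so P(¬H) = 0.807. With E the 'spam-flagged' result, P(E|H) = 0.979 and P(E|¬H) = 0.19.
P(E) = 0.979·0.193 + 0.19·0.807 = 0.18895 + 0.15333 = 0.34228.
By Bayes' theorem, P(H|E) = 0.18895 / 0.34228 = 0.5520.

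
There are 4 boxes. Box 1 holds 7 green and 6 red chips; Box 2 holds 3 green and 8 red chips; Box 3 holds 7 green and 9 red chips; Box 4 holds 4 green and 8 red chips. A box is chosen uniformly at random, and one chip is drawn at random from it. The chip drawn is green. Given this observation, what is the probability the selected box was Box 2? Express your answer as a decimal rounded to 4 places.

Posterior probability ≈ 0.1724

P(green|Box 1) = 0.5385; P(green|Box 2) = 0.2727; P(green|Box 3) = 0.4375; P(green|Box 4) = 0.3333.
Prior × likelihood for each source: 0.25·0.5385=0.1346, 0.25·0.2727=0.06818, 0.25·0.4375=0.1094, 0.25·0.3333=0.08333. Summing gives P(green) = 0.39551.
P(Box 2 | green) = 0.06818 / 0.39551 = 0.1724.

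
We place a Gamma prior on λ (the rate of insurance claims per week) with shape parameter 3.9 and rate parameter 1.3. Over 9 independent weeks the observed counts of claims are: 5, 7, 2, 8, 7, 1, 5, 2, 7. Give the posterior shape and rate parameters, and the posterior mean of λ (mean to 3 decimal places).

Posterior: Gamma(shape=47.9, rate=10.3); mean ≈ 4.650

Total count ∑xᵢ = 44 over n = 9 weeks.
Gamma is conjugate to the Poisson likelihood: posterior is Gamma(shape = 3.9+44 = 47.9, rate = 1.3+9 = 10.3).
E[λ | data] = 47.9/10.3 = 4.650.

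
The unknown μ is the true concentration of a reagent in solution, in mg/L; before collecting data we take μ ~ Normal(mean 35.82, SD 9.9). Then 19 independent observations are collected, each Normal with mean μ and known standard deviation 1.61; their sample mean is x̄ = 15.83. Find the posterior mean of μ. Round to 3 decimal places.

Posterior mean ≈ 15.858

With known σ, the Normal prior is conjugate. Weight on the data is w = (n/σ²)/(n/σ² + 1/τ₀²) = 7.32996/(7.32996+0.0102030) = 0.99861.
Posterior mean = w·x̄ + (1−w)·μ₀ = 0.99861·15.83 + 0.0013900·35.82 = 15.858.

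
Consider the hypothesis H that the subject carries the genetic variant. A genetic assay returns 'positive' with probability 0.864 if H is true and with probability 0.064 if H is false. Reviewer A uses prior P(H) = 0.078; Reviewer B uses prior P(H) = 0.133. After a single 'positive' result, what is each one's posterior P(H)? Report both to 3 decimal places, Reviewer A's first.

Reviewer A: 0.533; Reviewer B: 0.674

The likelihood ratio for a 'positive' result is 0.864/0.064 = 13.500.
Reviewer A: prior odds 0.078/0.922 = 0.084599; posterior odds 1.1421; posterior probability 0.533.
Reviewer B: prior odds 0.133/0.867 = 0.15340; posterior odds 2.0709; posterior probability 0.674.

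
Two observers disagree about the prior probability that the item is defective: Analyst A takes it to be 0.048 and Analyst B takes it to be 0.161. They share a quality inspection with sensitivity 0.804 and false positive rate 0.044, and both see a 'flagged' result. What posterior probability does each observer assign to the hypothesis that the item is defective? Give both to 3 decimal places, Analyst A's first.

The likelihood ratio for a 'flagged' result is 0.804/0.044 = 18.273.
Analyst A: prior odds 0.048/0.952 = 0.050420; posterior odds 0.92131; posterior probability 0.480.
Analyst B: prior odds 0.161/0.839 = 0.19190; posterior odds 3.5064; posterior probability 0.778.

Analyst A: 0.480; Analyst B: 0.778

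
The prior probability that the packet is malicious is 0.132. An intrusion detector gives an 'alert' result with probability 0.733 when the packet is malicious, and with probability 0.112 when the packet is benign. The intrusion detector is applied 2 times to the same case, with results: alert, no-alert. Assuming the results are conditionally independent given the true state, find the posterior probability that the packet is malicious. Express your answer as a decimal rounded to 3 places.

With H the event that the packet is malicious, the joint likelihood of the observed sequence is P(data|H) = 0.733·0.267 = 0.19571 and P(data|¬H) = 0.112·0.888 = 0.099456.
Bayes: P(H|data) = 0.132·0.19571 / (0.132·0.19571 + 0.868·0.099456) = 0.025834/0.11216 = 0.2303.

Posterior P(H) ≈ 0.230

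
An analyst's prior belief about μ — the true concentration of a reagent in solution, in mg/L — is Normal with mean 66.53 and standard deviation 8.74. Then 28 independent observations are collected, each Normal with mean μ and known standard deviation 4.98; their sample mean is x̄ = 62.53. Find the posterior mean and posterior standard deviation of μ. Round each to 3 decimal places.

With known σ, the Normal prior is conjugate. Weight on the data is w = (n/σ²)/(n/σ² + 1/τ₀²) = 1.12901/(1.12901+0.0130911) = 0.98854.
Posterior mean = w·x̄ + (1−w)·μ₀ = 0.98854·62.53 + 0.011462·66.53 = 62.576. Posterior variance = 1/(1.12901+0.0130911) = 0.875576, so SD = 0.936.

Posterior mean ≈ 62.576; posterior SD ≈ 0.936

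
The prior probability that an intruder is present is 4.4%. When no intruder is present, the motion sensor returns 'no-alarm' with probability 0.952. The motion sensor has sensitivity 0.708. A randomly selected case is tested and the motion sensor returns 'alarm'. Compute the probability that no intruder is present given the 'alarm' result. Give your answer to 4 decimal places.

P(¬H | E) ≈ 0.5956

Let H be the event that an intruder is present. P(H) = 0.044, so P(¬H) = 0.956. With E the 'alarm' result, P(E|H) = 0.708 and P(E|¬H) = 0.048.
P(E) = 0.708·0.044 + 0.048·0.956 = 0.031152 + 0.045888 = 0.077040.
By Bayes' theorem, P(H|E) = 0.031152 / 0.077040 = 0.4044. Hence P(¬H|E) = 1 − 0.4044 = 0.5956.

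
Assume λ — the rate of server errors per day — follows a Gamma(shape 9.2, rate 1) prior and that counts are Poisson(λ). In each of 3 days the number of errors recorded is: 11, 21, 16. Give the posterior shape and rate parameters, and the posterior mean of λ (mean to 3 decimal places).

Posterior: Gamma(shape=57.2, rate=4); mean ≈ 14.300

Total count ∑xᵢ = 48 over n = 3 days.
Gamma is conjugate to the Poisson likelihood: posterior is Gamma(shape = 9.2+48 = 57.2, rate = 1+3 = 4).
E[λ | data] = 57.2/4 = 14.300.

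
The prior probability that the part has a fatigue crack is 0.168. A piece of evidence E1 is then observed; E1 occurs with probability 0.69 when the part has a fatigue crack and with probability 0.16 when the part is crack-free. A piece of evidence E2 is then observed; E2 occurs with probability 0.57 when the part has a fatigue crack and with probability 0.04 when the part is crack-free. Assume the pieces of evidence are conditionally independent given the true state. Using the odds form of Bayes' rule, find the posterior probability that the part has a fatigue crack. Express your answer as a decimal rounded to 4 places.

Prior odds = 0.168/(1−0.168) = 0.20192.
Likelihood ratio for E1 = 0.69/0.16 = 4.3125.
Likelihood ratio for E2 = 0.57/0.04 = 14.250.
Posterior odds = prior odds × LR₁ × LR₂ = 12.409.
Posterior probability = odds/(1+odds) = 12.409/13.409 = 0.9254.

Posterior probability ≈ 0.9254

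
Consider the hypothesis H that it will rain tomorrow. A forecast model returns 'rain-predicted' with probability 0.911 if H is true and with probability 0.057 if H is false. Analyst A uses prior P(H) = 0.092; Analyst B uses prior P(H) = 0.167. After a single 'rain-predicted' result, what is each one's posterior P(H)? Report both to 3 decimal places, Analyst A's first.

Analyst A: 0.618; Analyst B: 0.762

The likelihood ratio for a 'rain-predicted' result is 0.911/0.057 = 15.982.
Analyst A: prior odds 0.092/0.908 = 0.10132; posterior odds 1.6194; posterior probability 0.618.
Analyst B: prior odds 0.167/0.833 = 0.20048; posterior odds 3.2042; posterior probability 0.762.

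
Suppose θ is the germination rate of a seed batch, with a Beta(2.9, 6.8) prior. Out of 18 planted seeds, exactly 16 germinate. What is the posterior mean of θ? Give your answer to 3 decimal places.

Posterior mean ≈ 0.682

Observing 16 successes and 2 failures updates Beta(2.9, 6.8) by adding the success and failure counts to the two shape parameters: α = 2.9+16 = 18.9, β = 6.8+2 = 8.8.
Posterior mean = α/(α+β) = 18.9/27.7 = 0.682.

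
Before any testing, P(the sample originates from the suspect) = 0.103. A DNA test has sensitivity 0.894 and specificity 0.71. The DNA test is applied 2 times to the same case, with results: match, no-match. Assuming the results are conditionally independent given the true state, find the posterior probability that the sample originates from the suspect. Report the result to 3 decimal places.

With H the event that the sample originates from the suspect, the joint likelihood of the observed sequence is P(data|H) = 0.894·0.106 = 0.094764 and P(data|¬H) = 0.29·0.71 = 0.20590.
Bayes: P(H|data) = 0.103·0.094764 / (0.103·0.094764 + 0.897·0.20590) = 0.0097607/0.19445 = 0.0502.

Posterior P(H) ≈ 0.050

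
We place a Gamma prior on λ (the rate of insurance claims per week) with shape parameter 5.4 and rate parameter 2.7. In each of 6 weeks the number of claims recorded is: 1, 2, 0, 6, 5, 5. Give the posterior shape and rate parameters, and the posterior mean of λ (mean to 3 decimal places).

Posterior: Gamma(shape=24.4, rate=8.7); mean ≈ 2.805

Total count ∑xᵢ = 19 over n = 6 weeks.
Gamma is conjugate to the Poisson likelihood: posterior is Gamma(shape = 5.4+19 = 24.4, rate = 2.7+6 = 8.7).
E[λ | data] = 24.4/8.7 = 2.805.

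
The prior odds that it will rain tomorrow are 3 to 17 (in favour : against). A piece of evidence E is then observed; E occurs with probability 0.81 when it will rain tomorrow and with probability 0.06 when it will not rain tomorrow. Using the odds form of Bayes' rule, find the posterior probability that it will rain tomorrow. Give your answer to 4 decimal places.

Posterior probability ≈ 0.7043

Prior odds = 3/17 = 0.17647.
Likelihood ratio for E = 0.81/0.06 = 13.500.
Posterior odds = prior odds × LR = 2.3824.
Posterior probability = odds/(1+odds) = 2.3824/3.3824 = 0.7043.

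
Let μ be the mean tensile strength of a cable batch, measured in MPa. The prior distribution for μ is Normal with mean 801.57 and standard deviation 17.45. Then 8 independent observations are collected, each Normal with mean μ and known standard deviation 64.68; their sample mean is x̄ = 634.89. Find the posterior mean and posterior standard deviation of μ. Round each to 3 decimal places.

Posterior mean ≈ 740.231; posterior SD ≈ 13.872

With known σ, the Normal prior is conjugate. Weight on the data is w = (n/σ²)/(n/σ² + 1/τ₀²) = 0.00191227/(0.00191227+0.00328405) = 0.36801.
Posterior mean = w·x̄ + (1−w)·μ₀ = 0.36801·634.89 + 0.63199·801.57 = 740.231. Posterior variance = 1/(0.00191227+0.00328405) = 192.444, so SD = 13.872.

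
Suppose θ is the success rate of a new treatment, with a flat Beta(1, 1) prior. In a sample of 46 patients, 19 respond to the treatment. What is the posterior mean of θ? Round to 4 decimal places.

Observing 19 successes and 27 failures updates Beta(1, 1) by adding the success and failure counts to the two shape parameters: α = 1+19 = 20, β = 1+27 = 28.
E[θ | data] = 20/(20+28) = 0.4167.

Posterior mean ≈ 0.4167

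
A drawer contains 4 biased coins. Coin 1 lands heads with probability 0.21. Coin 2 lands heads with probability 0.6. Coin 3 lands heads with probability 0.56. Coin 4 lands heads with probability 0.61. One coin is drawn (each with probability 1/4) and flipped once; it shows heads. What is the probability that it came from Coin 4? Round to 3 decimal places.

Posterior probability ≈ 0.308

Tabulate prior·likelihood by source: [1] prior 0.25, lik 0.21, product 0.05250; [2] prior 0.25, lik 0.6, product 0.1500; [3] prior 0.25, lik 0.56, product 0.1400; [4] prior 0.25, lik 0.61, product 0.1525.
Normalizing constant = 0.49500; the posterior for Coin 4 is its product over the sum, 0.1525/0.49500 = 0.308.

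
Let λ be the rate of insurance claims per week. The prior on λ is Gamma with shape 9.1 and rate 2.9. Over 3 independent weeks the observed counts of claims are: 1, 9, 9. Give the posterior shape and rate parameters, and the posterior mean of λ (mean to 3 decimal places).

Total count ∑xᵢ = 19 over n = 3 weeks.
Gamma is conjugate to the Poisson likelihood: posterior is Gamma(shape = 9.1+19 = 28.1, rate = 2.9+3 = 5.9).
E[λ | data] = 28.1/5.9 = 4.763.

Posterior: Gamma(shape=28.1, rate=5.9); mean ≈ 4.763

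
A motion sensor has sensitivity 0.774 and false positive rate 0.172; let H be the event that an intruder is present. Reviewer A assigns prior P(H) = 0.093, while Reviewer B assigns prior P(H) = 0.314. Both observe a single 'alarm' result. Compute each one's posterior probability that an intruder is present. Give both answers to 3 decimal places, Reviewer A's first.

Reviewer A: 0.316; Reviewer B: 0.673

The likelihood ratio for an 'alarm' result is 0.774/0.172 = 4.5000.
Reviewer A: prior odds 0.093/0.907 = 0.10254; posterior odds 0.46141; posterior probability 0.316.
Reviewer B: prior odds 0.314/0.686 = 0.45773; posterior odds 2.0598; posterior probability 0.673.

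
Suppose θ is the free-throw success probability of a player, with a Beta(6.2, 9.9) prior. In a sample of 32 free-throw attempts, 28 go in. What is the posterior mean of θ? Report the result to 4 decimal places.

The binomial likelihood is conjugate to the Beta prior: with 28 successes and 4 failures, the posterior is Beta(6.2+28, 9.9+4) = Beta(34.2, 13.9).
E[θ | data] = 34.2/(34.2+13.9) = 0.7110.

Posterior mean ≈ 0.7110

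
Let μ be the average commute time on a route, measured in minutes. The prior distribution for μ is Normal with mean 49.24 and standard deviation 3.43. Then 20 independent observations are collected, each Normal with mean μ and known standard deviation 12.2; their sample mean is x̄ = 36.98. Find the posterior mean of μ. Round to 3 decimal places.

Posterior mean ≈ 41.730

With known σ, the Normal prior is conjugate. Weight on the data is w = (n/σ²)/(n/σ² + 1/τ₀²) = 0.134372/(0.134372+0.0849986) = 0.61254.
Posterior mean = w·x̄ + (1−w)·μ₀ = 0.61254·36.98 + 0.38746·49.24 = 41.730.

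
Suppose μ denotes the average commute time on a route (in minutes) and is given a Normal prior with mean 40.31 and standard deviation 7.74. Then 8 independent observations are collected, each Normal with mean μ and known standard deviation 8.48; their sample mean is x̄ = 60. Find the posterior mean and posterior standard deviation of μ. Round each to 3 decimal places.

Posterior mean ≈ 57.431; posterior SD ≈ 2.796

Prior precision 1/τ₀² = 1/7.74² = 0.0166924; data precision n/σ² = 8/8.48² = 0.111250.
Posterior precision = 0.0166924 + 0.111250 = 0.127942, giving posterior SD = 1/√0.127942 = 2.796.
Posterior mean = (0.0166924·40.31 + 0.111250·60) / 0.127942 = 57.431.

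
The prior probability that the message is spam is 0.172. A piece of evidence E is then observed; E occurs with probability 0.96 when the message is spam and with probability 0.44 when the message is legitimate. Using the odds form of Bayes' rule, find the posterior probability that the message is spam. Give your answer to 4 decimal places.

Posterior probability ≈ 0.3119

Prior odds = 0.172/(1−0.172) = 0.20773. In log-odds, ln(0.20773) = -1.5715.
Add log likelihood ratio: ln(2.1818) = 0.78016.
Posterior log-odds = -0.79136, so posterior odds = exp(-0.79136) = 0.45323. Converting, P(H|E) = 0.45323/1.4532 = 0.3119.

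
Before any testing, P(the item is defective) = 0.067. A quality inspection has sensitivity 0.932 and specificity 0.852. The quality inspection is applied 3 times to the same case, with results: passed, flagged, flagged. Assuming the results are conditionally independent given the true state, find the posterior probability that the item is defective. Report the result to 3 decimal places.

With H the event that the item is defective, the joint likelihood of the observed sequence is P(data|H) = 0.068·0.932·0.932 = 0.059066 and P(data|¬H) = 0.852·0.148·0.148 = 0.018662.
Bayes: P(H|data) = 0.067·0.059066 / (0.067·0.059066 + 0.933·0.018662) = 0.0039575/0.021369 = 0.1852.

Posterior P(H) ≈ 0.185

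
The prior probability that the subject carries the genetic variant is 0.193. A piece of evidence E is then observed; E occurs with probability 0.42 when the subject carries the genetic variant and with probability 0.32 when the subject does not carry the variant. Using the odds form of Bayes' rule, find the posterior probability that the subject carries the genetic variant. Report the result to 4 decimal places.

Prior odds = 0.193/(1−0.193) = 0.23916. In log-odds, ln(0.23916) = -1.4306.
Add log likelihood ratio: ln(1.3125) = 0.27193.
Posterior log-odds = -1.1587, so posterior odds = exp(-1.1587) = 0.31389. Converting, P(H|E) = 0.31389/1.3139 = 0.2389.

Posterior probability ≈ 0.2389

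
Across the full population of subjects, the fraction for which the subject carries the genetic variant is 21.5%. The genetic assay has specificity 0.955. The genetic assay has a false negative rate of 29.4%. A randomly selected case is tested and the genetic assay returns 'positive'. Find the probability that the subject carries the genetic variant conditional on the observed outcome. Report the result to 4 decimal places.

Write H for 'the subject carries the genetic variant'. Prior odds H:¬H = 0.215/0.785 = 0.27389. For the 'positive' outcome, the likelihood ratio is 0.706/0.045 = 15.689.
Posterior odds = 0.27389 × 15.689 = 4.2970, so P(H|E) = 4.2970/(1+4.2970) = 0.8112.

P(H | E) ≈ 0.8112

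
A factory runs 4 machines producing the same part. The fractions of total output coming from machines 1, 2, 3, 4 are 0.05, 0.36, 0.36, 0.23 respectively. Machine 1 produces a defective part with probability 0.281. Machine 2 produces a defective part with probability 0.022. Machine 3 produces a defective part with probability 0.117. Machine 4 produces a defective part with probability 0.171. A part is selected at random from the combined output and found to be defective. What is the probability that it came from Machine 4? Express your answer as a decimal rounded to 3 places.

Posterior probability ≈ 0.380

Tabulate prior·likelihood by source: [1] prior 0.05, lik 0.281, product 0.01405; [2] prior 0.36, lik 0.022, product 0.007920; [3] prior 0.36, lik 0.117, product 0.04212; [4] prior 0.23, lik 0.171, product 0.03933.
Normalizing constant = 0.10342; the posterior for Machine 4 is its product over the sum, 0.03933/0.10342 = 0.380.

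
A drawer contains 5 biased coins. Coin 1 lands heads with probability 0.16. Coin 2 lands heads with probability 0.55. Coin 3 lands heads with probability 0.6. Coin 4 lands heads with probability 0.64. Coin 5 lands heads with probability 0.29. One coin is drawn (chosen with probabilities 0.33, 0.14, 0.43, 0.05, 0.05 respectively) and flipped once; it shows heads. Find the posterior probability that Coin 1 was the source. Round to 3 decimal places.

Tabulate prior·likelihood by source: [1] prior 0.33, lik 0.16, product 0.05280; [2] prior 0.14, lik 0.55, product 0.07700; [3] prior 0.43, lik 0.6, product 0.2580; [4] prior 0.05, lik 0.64, product 0.03200; [5] prior 0.05, lik 0.29, product 0.01450.
Normalizing constant = 0.43430; the posterior for Coin 1 is its product over the sum, 0.05280/0.43430 = 0.122.

Posterior probability ≈ 0.122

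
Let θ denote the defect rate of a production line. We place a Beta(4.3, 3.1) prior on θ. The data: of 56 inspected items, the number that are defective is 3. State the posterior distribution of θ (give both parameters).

Observing 3 successes and 53 failures updates Beta(4.3, 3.1) by adding the success and failure counts to the two shape parameters: α = 4.3+3 = 7.3, β = 3.1+53 = 56.1.

Posterior: Beta(7.3, 56.1)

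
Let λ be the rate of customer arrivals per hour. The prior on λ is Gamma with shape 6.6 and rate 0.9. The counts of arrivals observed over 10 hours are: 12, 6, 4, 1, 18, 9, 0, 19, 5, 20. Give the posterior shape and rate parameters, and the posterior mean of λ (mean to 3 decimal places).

Posterior: Gamma(shape=100.6, rate=10.9); mean ≈ 9.229

The Poisson likelihood adds the total count to the shape and the number of exposure periods to the rate. Here ∑xᵢ = 94 and n = 10, so shape 6.6→100.6 and rate 0.9→10.9.
E[λ | data] = 100.6/10.9 = 9.229.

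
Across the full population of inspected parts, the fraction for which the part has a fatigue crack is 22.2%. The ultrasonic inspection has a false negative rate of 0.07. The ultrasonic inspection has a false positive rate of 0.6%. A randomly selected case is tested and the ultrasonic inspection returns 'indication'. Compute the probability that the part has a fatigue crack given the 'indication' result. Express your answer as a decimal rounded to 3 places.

P(H | E) ≈ 0.978

Let H be the event that the part has a fatigue crack. P(H) = 0.222, so P(¬H) = 0.778. With E the 'indication' result, P(E|H) = 0.93 and P(E|¬H) = 0.006.
P(E) = 0.93·0.222 + 0.006·0.778 = 0.20646 + 0.0046680 = 0.21113.
By Bayes' theorem, P(H|E) = 0.20646 / 0.21113 = 0.978.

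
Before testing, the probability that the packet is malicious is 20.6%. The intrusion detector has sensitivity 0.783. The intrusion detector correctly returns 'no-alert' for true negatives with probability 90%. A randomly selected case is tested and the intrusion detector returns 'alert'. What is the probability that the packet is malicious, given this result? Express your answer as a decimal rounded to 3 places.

P(H | E) ≈ 0.670

Let H be the event that the packet is malicious. P(H) = 0.206, so P(¬H) = 0.794. With E the 'alert' result, P(E|H) = 0.783 and P(E|¬H) = 0.1.
P(E) = 0.783·0.206 + 0.1·0.794 = 0.16130 + 0.079400 = 0.24070.
By Bayes' theorem, P(H|E) = 0.16130 / 0.24070 = 0.670.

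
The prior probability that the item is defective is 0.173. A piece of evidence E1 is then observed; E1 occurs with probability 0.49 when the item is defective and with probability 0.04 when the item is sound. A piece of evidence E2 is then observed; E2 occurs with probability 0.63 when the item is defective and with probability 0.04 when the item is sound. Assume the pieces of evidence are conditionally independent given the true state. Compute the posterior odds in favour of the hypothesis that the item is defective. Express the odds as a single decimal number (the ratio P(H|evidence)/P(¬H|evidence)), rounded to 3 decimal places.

Posterior odds ≈ 40.361

Prior odds = 0.173/(1−0.173) = 0.20919.
Likelihood ratio for E1 = 0.49/0.04 = 12.250.
Likelihood ratio for E2 = 0.63/0.04 = 15.750.
Posterior odds = prior odds × LR₁ × LR₂ = 40.361.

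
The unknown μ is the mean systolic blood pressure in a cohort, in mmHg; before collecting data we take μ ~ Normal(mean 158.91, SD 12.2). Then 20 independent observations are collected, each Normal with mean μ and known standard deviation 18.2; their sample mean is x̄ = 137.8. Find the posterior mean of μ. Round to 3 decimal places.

Prior precision 1/τ₀² = 1/12.2² = 0.00671862; data precision n/σ² = 20/18.2² = 0.0603792.
Posterior precision = 0.00671862 + 0.0603792 = 0.0670978.
Posterior mean = (0.00671862·158.91 + 0.0603792·137.8) / 0.0670978 = 139.914.

Posterior mean ≈ 139.914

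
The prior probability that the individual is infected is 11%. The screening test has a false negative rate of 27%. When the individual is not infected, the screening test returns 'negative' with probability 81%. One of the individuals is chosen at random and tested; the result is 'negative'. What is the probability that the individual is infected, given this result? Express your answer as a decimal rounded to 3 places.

P(H | E) ≈ 0.040

Write H for 'the individual is infected'. Prior odds H:¬H = 0.11/0.89 = 0.12360. For the 'negative' outcome, the likelihood ratio is 0.27/0.81 = 0.33333.
Posterior odds = 0.12360 × 0.33333 = 0.041199, so P(H|E) = 0.041199/(1+0.041199) = 0.040.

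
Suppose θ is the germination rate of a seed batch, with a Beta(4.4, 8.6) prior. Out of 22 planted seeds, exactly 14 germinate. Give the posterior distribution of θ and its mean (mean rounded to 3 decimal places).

Posterior: Beta(18.4, 16.6); mean ≈ 0.526

The binomial likelihood is conjugate to the Beta prior: with 14 successes and 8 failures, the posterior is Beta(4.4+14, 8.6+8) = Beta(18.4, 16.6).
Posterior mean = α/(α+β) = 18.4/35 = 0.526.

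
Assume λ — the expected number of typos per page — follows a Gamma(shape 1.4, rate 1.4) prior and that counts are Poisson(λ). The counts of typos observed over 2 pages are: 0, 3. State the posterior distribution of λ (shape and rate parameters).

Posterior: Gamma(shape=4.4, rate=3.4)

The Poisson likelihood adds the total count to the shape and the number of exposure periods to the rate. Here ∑xᵢ = 3 and n = 2, so shape 1.4→4.4 and rate 1.4→3.4.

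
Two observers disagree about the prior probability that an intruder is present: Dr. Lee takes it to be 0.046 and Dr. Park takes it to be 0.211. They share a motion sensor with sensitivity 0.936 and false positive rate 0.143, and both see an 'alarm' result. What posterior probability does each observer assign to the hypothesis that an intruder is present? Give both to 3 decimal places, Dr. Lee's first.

Dr. Lee: 0.240; Dr. Park: 0.636

The likelihood ratio for an 'alarm' result is 0.936/0.143 = 6.5455.
Dr. Lee: prior odds 0.046/0.954 = 0.048218; posterior odds 0.31561; posterior probability 0.240.
Dr. Park: prior odds 0.211/0.789 = 0.26743; posterior odds 1.7504; posterior probability 0.636.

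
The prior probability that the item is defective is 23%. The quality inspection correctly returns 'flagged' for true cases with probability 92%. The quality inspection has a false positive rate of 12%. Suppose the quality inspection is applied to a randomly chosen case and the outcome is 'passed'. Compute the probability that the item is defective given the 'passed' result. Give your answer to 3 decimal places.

P(H | E) ≈ 0.026

Write H for 'the item is defective'. Prior odds H:¬H = 0.23/0.77 = 0.29870. For the 'passed' outcome, the likelihood ratio is 0.08/0.88 = 0.090909.
Posterior odds = 0.29870 × 0.090909 = 0.027155, so P(H|E) = 0.027155/(1+0.027155) = 0.026.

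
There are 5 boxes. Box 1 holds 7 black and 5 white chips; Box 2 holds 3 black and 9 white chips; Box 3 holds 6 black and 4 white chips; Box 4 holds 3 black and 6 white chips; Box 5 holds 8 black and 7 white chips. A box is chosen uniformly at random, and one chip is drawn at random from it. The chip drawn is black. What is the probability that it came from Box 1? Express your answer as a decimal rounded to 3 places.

Tabulate prior·likelihood by source: [1] prior 0.2, lik 0.5833, product 0.1167; [2] prior 0.2, lik 0.25, product 0.05000; [3] prior 0.2, lik 0.6, product 0.1200; [4] prior 0.2, lik 0.3333, product 0.06667; [5] prior 0.2, lik 0.5333, product 0.1067.
Normalizing constant = 0.46000; the posterior for Box 1 is its product over the sum, 0.1167/0.46000 = 0.254.

Posterior probability ≈ 0.254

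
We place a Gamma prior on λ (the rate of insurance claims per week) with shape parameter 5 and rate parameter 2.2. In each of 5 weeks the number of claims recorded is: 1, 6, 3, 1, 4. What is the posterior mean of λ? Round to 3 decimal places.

The Poisson likelihood adds the total count to the shape and the number of exposure periods to the rate. Here ∑xᵢ = 15 and n = 5, so shape 5→20 and rate 2.2→7.2.
E[λ | data] = 20/7.2 = 2.778.

Posterior mean ≈ 2.778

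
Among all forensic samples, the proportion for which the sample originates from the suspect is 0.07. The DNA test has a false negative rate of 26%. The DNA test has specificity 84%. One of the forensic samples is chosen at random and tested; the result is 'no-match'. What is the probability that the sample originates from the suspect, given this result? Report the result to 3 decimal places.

P(H | E) ≈ 0.023

Write H for 'the sample originates from the suspect'. Prior odds H:¬H = 0.07/0.93 = 0.075269. For the 'no-match' outcome, the likelihood ratio is 0.26/0.84 = 0.30952.
Posterior odds = 0.075269 × 0.30952 = 0.023297, so P(H|E) = 0.023297/(1+0.023297) = 0.023.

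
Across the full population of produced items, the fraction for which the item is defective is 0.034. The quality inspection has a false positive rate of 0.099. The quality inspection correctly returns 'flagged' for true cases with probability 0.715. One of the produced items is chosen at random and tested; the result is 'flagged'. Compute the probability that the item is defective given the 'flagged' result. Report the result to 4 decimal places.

Write H for 'the item is defective'. Prior odds H:¬H = 0.034/0.966 = 0.035197. For the 'flagged' outcome, the likelihood ratio is 0.715/0.099 = 7.2222.
Posterior odds = 0.035197 × 7.2222 = 0.25420, so P(H|E) = 0.25420/(1+0.25420) = 0.2027.

P(H | E) ≈ 0.2027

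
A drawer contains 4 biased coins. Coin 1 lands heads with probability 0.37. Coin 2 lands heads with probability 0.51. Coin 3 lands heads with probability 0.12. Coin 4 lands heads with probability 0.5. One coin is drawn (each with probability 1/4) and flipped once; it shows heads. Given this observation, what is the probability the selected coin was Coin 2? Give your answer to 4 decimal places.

Posterior probability ≈ 0.3400

Tabulate prior·likelihood by source: [1] prior 0.25, lik 0.37, product 0.09250; [2] prior 0.25, lik 0.51, product 0.1275; [3] prior 0.25, lik 0.12, product 0.03000; [4] prior 0.25, lik 0.5, product 0.1250.
Normalizing constant = 0.37500; the posterior for Coin 2 is its product over the sum, 0.1275/0.37500 = 0.3400.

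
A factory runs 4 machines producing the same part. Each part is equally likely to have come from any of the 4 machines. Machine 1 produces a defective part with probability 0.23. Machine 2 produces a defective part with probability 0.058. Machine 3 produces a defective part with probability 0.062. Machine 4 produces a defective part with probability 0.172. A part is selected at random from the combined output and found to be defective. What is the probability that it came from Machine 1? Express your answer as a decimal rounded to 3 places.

Tabulate prior·likelihood by source: [1] prior 0.25, lik 0.23, product 0.05750; [2] prior 0.25, lik 0.058, product 0.01450; [3] prior 0.25, lik 0.062, product 0.01550; [4] prior 0.25, lik 0.172, product 0.04300.
Normalizing constant = 0.13050; the posterior for Machine 1 is its product over the sum, 0.05750/0.13050 = 0.441.

Posterior probability ≈ 0.441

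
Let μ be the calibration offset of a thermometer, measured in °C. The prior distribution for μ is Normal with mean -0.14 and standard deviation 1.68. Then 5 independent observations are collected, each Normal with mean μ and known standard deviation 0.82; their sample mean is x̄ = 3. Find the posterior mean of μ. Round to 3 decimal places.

With known σ, the Normal prior is conjugate. Weight on the data is w = (n/σ²)/(n/σ² + 1/τ₀²) = 7.43605/(7.43605+0.354308) = 0.95452.
Posterior mean = w·x̄ + (1−w)·μ₀ = 0.95452·3 + 0.045480·-0.14 = 2.857.

Posterior mean ≈ 2.857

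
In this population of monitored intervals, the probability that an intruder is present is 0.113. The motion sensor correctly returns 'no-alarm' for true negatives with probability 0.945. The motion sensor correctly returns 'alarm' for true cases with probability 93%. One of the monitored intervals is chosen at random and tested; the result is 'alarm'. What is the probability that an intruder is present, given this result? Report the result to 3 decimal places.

Let H be the event that an intruder is present. P(H) = 0.113, so P(¬H) = 0.887. With E the 'alarm' result, P(E|H) = 0.93 and P(E|¬H) = 0.055.
P(E) = 0.93·0.113 + 0.055·0.887 = 0.10509 + 0.048785 = 0.15388.
By Bayes' theorem, P(H|E) = 0.10509 / 0.15388 = 0.683.

P(H | E) ≈ 0.683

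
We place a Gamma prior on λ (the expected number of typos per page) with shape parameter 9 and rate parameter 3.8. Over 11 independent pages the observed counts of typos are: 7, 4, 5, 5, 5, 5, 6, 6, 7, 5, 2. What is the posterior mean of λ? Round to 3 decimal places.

Total count ∑xᵢ = 57 over n = 11 pages.
Gamma is conjugate to the Poisson likelihood: posterior is Gamma(shape = 9+57 = 66, rate = 3.8+11 = 14.8).
E[λ | data] = 66/14.8 = 4.459.

Posterior mean ≈ 4.459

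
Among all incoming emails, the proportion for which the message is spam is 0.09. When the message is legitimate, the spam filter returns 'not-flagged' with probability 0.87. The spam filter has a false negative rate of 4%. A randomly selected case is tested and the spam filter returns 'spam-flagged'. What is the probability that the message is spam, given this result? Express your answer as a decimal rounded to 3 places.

P(H | E) ≈ 0.422

Write H for 'the message is spam'. Prior odds H:¬H = 0.09/0.91 = 0.098901. For the 'spam-flagged' outcome, the likelihood ratio is 0.96/0.13 = 7.3846.
Posterior odds = 0.098901 × 7.3846 = 0.73035, so P(H|E) = 0.73035/(1+0.73035) = 0.422.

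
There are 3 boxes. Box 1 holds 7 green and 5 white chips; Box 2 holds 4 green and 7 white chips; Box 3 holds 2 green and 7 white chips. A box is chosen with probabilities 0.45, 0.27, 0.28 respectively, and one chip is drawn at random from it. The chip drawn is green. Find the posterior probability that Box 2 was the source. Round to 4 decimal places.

Tabulate prior·likelihood by source: [1] prior 0.45, lik 0.5833, product 0.2625; [2] prior 0.27, lik 0.3636, product 0.09818; [3] prior 0.28, lik 0.2222, product 0.06222.
Normalizing constant = 0.42290; the posterior for Box 2 is its product over the sum, 0.09818/0.42290 = 0.2322.

Posterior probability ≈ 0.2322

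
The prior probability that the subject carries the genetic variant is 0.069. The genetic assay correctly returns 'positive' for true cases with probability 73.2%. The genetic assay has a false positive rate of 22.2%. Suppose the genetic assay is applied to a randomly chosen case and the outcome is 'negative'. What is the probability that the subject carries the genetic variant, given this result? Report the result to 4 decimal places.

Write H for 'the subject carries the genetic variant'. Prior odds H:¬H = 0.069/0.931 = 0.074114. For the 'negative' outcome, the likelihood ratio is 0.268/0.778 = 0.34447.
Posterior odds = 0.074114 × 0.34447 = 0.025530, so P(H|E) = 0.025530/(1+0.025530) = 0.0249.

P(H | E) ≈ 0.0249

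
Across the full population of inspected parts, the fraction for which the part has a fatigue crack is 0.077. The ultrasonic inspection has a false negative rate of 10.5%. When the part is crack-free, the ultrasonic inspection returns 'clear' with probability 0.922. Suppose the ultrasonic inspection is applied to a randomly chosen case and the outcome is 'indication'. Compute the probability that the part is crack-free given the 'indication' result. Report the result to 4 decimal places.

P(¬H | E) ≈ 0.5109

Write H for 'the part has a fatigue crack'. Prior odds H:¬H = 0.077/0.923 = 0.083424. For the 'indication' outcome, the likelihood ratio is 0.895/0.078 = 11.474.
Posterior odds = 0.083424 × 11.474 = 0.95723, so P(H|E) = 0.95723/(1+0.95723) = 0.4891. Then P(¬H|E) = 1 − 0.4891 = 0.5109.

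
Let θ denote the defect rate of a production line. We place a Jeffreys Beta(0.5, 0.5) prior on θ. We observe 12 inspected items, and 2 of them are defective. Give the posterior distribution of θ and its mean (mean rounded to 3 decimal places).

The binomial likelihood is conjugate to the Beta prior: with 2 successes and 10 failures, the posterior is Beta(0.5+2, 0.5+10) = Beta(2.5, 10.5).
E[θ | data] = 2.5/(2.5+10.5) = 0.192.

Posterior: Beta(2.5, 10.5); mean ≈ 0.192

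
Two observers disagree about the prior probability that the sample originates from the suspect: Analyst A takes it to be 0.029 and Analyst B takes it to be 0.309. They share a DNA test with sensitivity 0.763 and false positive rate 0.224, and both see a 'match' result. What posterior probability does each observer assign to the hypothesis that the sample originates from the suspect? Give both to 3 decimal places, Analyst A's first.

The likelihood ratio for a 'match' result is 0.763/0.224 = 3.4062.
Analyst A: prior odds 0.029/0.971 = 0.029866; posterior odds 0.10173; posterior probability 0.092.
Analyst B: prior odds 0.309/0.691 = 0.44718; posterior odds 1.5232; posterior probability 0.604.

Analyst A: 0.092; Analyst B: 0.604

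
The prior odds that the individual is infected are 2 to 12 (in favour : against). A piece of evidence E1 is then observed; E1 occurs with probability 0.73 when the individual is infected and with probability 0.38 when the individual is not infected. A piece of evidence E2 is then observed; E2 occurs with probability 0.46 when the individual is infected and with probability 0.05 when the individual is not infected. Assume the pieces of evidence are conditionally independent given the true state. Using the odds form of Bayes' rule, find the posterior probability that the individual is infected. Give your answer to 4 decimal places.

Prior odds = 2/12 = 0.16667.
Likelihood ratio for E1 = 0.73/0.38 = 1.9211.
Likelihood ratio for E2 = 0.46/0.05 = 9.2000.
Posterior odds = prior odds × LR₁ × LR₂ = 2.9456.
Posterior probability = odds/(1+odds) = 2.9456/3.9456 = 0.7466.

Posterior probability ≈ 0.7466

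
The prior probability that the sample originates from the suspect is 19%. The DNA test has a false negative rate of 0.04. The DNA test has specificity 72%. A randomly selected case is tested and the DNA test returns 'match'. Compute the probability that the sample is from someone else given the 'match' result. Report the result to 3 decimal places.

Write H for 'the sample originates from the suspect'. Prior odds H:¬H = 0.19/0.81 = 0.23457. For the 'match' outcome, the likelihood ratio is 0.96/0.28 = 3.4286.
Posterior odds = 0.23457 × 3.4286 = 0.80423, so P(H|E) = 0.80423/(1+0.80423) = 0.446. Then P(¬H|E) = 1 − 0.446 = 0.554.

P(¬H | E) ≈ 0.554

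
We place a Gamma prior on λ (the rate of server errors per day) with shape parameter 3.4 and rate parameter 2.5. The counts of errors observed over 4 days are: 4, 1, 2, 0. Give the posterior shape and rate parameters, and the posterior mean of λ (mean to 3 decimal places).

Total count ∑xᵢ = 7 over n = 4 days.
Gamma is conjugate to the Poisson likelihood: posterior is Gamma(shape = 3.4+7 = 10.4, rate = 2.5+4 = 6.5).
Posterior mean = shape/rate = 10.4/6.5 = 1.600.

Posterior: Gamma(shape=10.4, rate=6.5); mean ≈ 1.600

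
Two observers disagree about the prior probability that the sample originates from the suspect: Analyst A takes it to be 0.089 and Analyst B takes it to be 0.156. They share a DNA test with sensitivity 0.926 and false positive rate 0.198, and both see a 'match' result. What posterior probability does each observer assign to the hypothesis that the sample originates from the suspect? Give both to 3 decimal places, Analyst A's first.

Analyst A: 0.314; Analyst B: 0.464

P('+'|H) = 0.926, P('+'|¬H) = 0.198.
Analyst A: numerator 0.926·0.089 = 0.082414; evidence = 0.082414+0.198·0.911 = 0.26279; posterior = 0.314.
Analyst B: numerator 0.926·0.156 = 0.14446; evidence = 0.14446+0.198·0.844 = 0.31157; posterior = 0.464.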